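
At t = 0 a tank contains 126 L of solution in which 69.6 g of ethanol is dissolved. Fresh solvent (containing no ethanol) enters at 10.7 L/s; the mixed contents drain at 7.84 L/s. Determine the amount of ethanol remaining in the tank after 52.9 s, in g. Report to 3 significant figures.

Total volume: dV/dt = Q_in − Q_out = 2.8600 L/s, so V(t) = 126 + 2.8600 t and V(52.9) = 277.29 L.
Species balance (pure solvent in): dm/dt = −Q_out · m/V(t).
dm/m = −Q_out dt/(V₀ + 2.8600 t); integrating gives ln(m/m₀) = −(Q_out/(Q_in−Q_out)) ln(V/V₀).
m = m₀ (V₀/V)^(Q_out/(Q_in−Q_out)) = 69.6 × (126/277.29)^(2.7413) = 8.0082 g.

8.01 g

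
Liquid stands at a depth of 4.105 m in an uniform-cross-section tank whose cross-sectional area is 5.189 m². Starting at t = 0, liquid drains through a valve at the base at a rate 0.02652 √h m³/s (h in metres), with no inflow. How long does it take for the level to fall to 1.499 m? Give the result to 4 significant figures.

313.7 s

Accumulation of liquid (constant cross-section A): A dh/dt = −0.02652 √h.
∫ h^(−1/2) dh = −(0.02652/A) ∫ dt, giving 2√h = 2√h₀ − (0.02652/A) t.
t = 2A(√h₀ − √h)/0.02652 = 2·5.189·(√4.105 − √1.499)/0.02652
  = 10.3780 × (2.02608 − 1.22434) / 0.02652 = 313.744 s.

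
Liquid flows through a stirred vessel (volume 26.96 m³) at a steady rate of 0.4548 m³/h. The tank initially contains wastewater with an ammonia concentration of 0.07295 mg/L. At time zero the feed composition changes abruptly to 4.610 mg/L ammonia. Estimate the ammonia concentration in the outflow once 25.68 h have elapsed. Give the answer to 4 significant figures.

Accumulation = in − out for the solute gives V dC/dt = Q(C_in − C).
Rewrite as dC/dt + C/τ = C_in/τ, τ = V/Q = 59.2788 h.
This is linear first-order; C(t) = C_in + (C₀ − C_in) e^(−t/τ).
C(25.68) = 4.610 + (0.07295 − 4.610)·e^(−25.68/59.2788) = 4.610 + (-4.53705)·0.648426 = 1.66806 mg/L.

1.668 mg/L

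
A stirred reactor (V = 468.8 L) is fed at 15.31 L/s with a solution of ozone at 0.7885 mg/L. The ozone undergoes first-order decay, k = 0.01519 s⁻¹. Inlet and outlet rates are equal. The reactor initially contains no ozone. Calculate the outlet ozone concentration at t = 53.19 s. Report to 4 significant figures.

0.4959 mg/L

V dC/dt = Q(C_in − C) − k V C.
dC/dt = (Q/V) C_in − (Q/V + k) C; effective rate a = Q/V + k = 0.0326578 + 0.01519 = 0.0478478 s⁻¹.
C_ss = Q C_in/(Q + kV) = 0.538179 mg/L; C(t) = C_ss + (C₀ − C_ss) e^(−a t).
C(53.19) = 0.538179 + (-0.538179)·e^(−0.0478478·53.19) = 0.538179 + (-0.538179)·0.0784709 = 0.495948 mg/L.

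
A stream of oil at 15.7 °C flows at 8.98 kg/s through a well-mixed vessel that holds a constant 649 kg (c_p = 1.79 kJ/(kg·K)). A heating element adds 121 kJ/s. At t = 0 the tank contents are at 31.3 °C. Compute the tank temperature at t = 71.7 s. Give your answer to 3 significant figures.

26.2 °C

M c_p dT/dt = ṁ c_p (T_in − T) + Q̇.
Rearrange: dT/dt = (T_ss − T)/τ with τ = M/ṁ = 72.272 s and T_ss = T_in + Q̇/(ṁ c_p) = 23.228 °C.
This is linear first-order; T(t) = T_ss + (T₀ − T_ss) e^(−t/τ).
T(71.7) = 23.228 + (8.0724)·e^(−71.7/72.272) = 23.228 + (8.0724)·0.37080 = 26.221 °C.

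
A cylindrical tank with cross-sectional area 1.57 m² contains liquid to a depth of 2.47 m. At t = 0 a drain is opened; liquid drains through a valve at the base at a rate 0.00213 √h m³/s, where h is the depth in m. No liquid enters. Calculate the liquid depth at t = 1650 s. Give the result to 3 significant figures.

0.205 m

A dh/dt = −Q_out = −0.00213 √h.
This is separable: 2 d(√h)/dt = −0.00213/A, so √h = √h₀ − (0.00213/(2A)) t.
√h = √2.47 − 0.00213·1650/(2·1.57) = 1.5716 − 1.1193 = 0.45236.
h = 0.45236² = 0.20463 m.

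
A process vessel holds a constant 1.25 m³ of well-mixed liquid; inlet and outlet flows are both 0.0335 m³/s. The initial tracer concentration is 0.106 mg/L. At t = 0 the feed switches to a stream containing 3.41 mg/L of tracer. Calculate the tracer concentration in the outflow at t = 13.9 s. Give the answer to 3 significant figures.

1.13 mg/L

Transient balance on the dissolved component: V dC/dt = Q(C_in − C).
Rewrite as dC/dt + C/τ = C_in/τ, τ = V/Q = 37.313 s.
Solution: C(t) = C_in + (C₀ − C_in) e^(−t/τ).
C(13.9) = 3.41 + (0.106 − 3.41)·e^(−13.9/37.313) = 3.41 + (-3.3040)·0.68900 = 1.1336 mg/L.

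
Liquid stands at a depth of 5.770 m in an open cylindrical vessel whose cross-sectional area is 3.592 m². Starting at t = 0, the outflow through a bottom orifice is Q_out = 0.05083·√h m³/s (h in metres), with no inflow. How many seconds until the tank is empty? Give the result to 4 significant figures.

A dh/dt = −Q_out = −0.05083 √h.
Separate and integrate: 2(√h − √h₀) = −(0.05083/A) t.
Tank is empty when √h = 0: t_empty = 2A√h₀/0.05083.
t_empty = 2·3.592·√5.770/0.05083 = 7.18400·2.40208/0.05083 = 339.496 s.

339.5 s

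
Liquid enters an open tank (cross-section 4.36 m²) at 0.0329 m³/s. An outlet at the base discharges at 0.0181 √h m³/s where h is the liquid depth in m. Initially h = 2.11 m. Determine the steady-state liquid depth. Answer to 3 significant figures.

Level balance: A dh/dt = 0.0329 − 0.0181 √h. Setting dh/dt = 0:
Q_in = 0.0181 √h_ss ⇒ √h_ss = 0.0329/0.0181 = 1.8177.
h_ss = 1.8177² = 3.3040 m. (Since h₀ = 2.11 m < h_ss, the level will rise toward this value.)

3.30 m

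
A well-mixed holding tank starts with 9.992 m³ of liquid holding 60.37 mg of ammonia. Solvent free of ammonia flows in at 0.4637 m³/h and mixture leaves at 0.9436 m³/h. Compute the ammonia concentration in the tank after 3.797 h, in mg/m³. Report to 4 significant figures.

4.974 mg/m³

Total volume: dV/dt = Q_in − Q_out = -0.479900 m³/h, so V(t) = 9.992 − 0.479900 t and V(3.797) = 8.16982 m³.
No ammonia enters, so dm/dt = −Q_out · (m/V).
dm/m = −Q_out dt/(V₀ − 0.479900 t); integrating gives ln(m/m₀) = −(Q_out/(Q_in−Q_out)) ln(V/V₀).
m = m₀ (V₀/V)^(Q_out/(Q_in−Q_out)) = 60.37 × (9.992/8.16982)^(-1.96624) = 40.6343 mg.
C = m/V = 40.6343/8.16982 = 4.97371 mg/m³.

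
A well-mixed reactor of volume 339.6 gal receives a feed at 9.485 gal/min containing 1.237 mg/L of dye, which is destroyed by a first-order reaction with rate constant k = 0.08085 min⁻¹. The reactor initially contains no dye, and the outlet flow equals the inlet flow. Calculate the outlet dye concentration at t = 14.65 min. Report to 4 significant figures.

Accumulation = in − out − consumed: V dC/dt = Q C_in − Q C − k V C.
dC/dt = (Q/V) C_in − (Q/V + k) C; effective rate a = Q/V + k = 0.0279299 + 0.08085 = 0.108780 min⁻¹.
C_ss = Q C_in/(Q + kV) = 0.317607 mg/L; C(t) = C_ss + (C₀ − C_ss) e^(−a t).
C(14.65) = 0.317607 + (-0.317607)·e^(−0.108780·14.65) = 0.317607 + (-0.317607)·0.203188 = 0.253074 mg/L.

0.2531 mg/L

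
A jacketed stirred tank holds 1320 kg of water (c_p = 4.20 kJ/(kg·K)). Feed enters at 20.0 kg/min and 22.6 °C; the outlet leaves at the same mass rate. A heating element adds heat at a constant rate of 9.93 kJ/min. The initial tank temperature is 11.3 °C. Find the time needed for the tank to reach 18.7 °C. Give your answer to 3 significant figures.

Unsteady energy balance on the tank contents: M c_p dT/dt = ṁ c_p (T_in − T) + 9.93.
τ = M/ṁ = 66.000 min; T_ss = T_in + Q̇/(ṁ c_p) = 22.718 °C.
T(t) = T_ss + (T₀ − T_ss) e^(−t/τ). Set T = 18.7:
e^(−t/τ) = (18.7 − 22.718)/(11.3 − 22.718) = 0.35191
t = −66.000 · ln(0.35191) = 68.929 min.

68.9 min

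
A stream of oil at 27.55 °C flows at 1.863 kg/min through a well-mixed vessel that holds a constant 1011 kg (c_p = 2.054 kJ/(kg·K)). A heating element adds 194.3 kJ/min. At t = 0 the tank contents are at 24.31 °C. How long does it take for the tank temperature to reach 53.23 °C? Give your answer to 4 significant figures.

M c_p dT/dt = ṁ c_p (T_in − T) + Q̇.
τ = M/ṁ = 542.673 min; T_ss = T_in + Q̇/(ṁ c_p) = 78.3261 °C.
T(t) = T_ss + (T₀ − T_ss) e^(−t/τ). Set T = 53.23:
e^(−t/τ) = (53.23 − 78.3261)/(24.31 − 78.3261) = 0.464604
t = −542.673 · ln(0.464604) = 415.997 min.

416.0 min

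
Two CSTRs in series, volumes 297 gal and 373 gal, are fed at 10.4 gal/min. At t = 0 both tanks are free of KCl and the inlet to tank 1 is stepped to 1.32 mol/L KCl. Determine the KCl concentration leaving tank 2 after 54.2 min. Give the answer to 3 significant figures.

Time constants: τᵢ = Vᵢ/Q for each well-mixed tank.
τ₁ = 297/10.4 = 28.558 min; τ₂ = 373/10.4 = 35.865 min.
Solving the cascade with C₁(0)=C₂(0)=0 gives C₂(t) = C_in[1 − (τ₁ e^(−t/τ₁) − τ₂ e^(−t/τ₂))/(τ₁ − τ₂)].
At t = 54.2: e^(−t/τ₁) = 0.14988, e^(−t/τ₂) = 0.22064.
C₂ = 1.32·[1 − (28.558·0.14988 − 35.865·0.22064)/(-7.3077)] = 1.32·0.50282 = 0.66373 mol/L.

0.664 mol/L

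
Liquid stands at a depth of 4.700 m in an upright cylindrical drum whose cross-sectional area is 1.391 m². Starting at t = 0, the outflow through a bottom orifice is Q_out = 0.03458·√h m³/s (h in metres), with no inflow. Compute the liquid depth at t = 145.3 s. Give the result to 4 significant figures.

0.1310 m

With no inflow, A dh/dt = −0.03458 √h.
This is separable: 2 d(√h)/dt = −0.03458/A, so √h = √h₀ − (0.03458/(2A)) t.
√h = √4.700 − 0.03458·145.3/(2·1.391) = 2.16795 − 1.80607 = 0.361883.
h = 0.361883² = 0.130959 m.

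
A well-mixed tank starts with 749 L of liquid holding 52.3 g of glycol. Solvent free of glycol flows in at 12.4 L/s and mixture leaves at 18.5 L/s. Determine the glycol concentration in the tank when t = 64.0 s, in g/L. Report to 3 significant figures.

0.0156 g/L

Total volume: dV/dt = Q_in − Q_out = -6.1000 L/s, so V(t) = 749 − 6.1000 t and V(64.0) = 358.60 L.
Species balance (pure solvent in): dm/dt = −Q_out · m/V(t).
Separate: dm/m = −Q_out dt/V(t) ⇒ ln(m/m₀) = −(Q_out/(Q_in−Q_out)) ln(V/V₀).
m = m₀ (V₀/V)^(Q_out/(Q_in−Q_out)) = 52.3 × (749/358.60)^(-3.0328) = 5.6027 g.
C = m/V = 5.6027/358.60 = 0.015624 g/L.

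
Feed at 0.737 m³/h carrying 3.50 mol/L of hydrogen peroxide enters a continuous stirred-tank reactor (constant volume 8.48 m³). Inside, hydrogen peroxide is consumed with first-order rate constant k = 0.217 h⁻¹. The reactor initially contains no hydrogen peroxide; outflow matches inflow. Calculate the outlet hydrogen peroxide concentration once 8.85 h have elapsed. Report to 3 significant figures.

Species balance: V dC/dt = Q C_in − Q C − k V C.
dC/dt = (Q/V) C_in − (Q/V + k) C; effective rate a = Q/V + k = 0.086910 + 0.217 = 0.30391 h⁻¹.
C_ss = Q C_in/(Q + kV) = 1.0009 mol/L; C(t) = C_ss + (C₀ − C_ss) e^(−a t).
C(8.85) = 1.0009 + (-1.0009)·e^(−0.30391·8.85) = 1.0009 + (-1.0009)·0.067908 = 0.93294 mol/L.

0.933 mol/L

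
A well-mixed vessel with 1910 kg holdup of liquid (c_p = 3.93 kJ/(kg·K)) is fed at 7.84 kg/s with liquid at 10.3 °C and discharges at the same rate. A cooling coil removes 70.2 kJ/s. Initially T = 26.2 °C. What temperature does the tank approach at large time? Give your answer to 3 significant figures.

M c_p dT/dt = ṁ c_p (T_in − T) − Q̇.
At steady state dT/dt = 0 ⇒ T_ss = T_in − Q̇/(ṁ c_p) = 10.3 − 70.2/(7.84·3.93) = 8.0216 °C.

8.02 °C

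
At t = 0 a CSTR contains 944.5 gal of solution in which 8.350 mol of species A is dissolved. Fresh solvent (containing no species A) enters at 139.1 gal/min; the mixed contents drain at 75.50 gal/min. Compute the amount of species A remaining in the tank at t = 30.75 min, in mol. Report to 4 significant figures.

2.204 mol

Total volume: dV/dt = Q_in − Q_out = 63.6000 gal/min, so V(t) = 944.5 + 63.6000 t and V(30.75) = 2900.20 gal.
Species balance (pure solvent in): dm/dt = −Q_out · m/V(t).
dm/m = −Q_out dt/(V₀ + 63.6000 t); integrating gives ln(m/m₀) = −(Q_out/(Q_in−Q_out)) ln(V/V₀).
m = m₀ (V₀/V)^(Q_out/(Q_in−Q_out)) = 8.350 × (944.5/2900.20)^(1.18711) = 2.20443 mol.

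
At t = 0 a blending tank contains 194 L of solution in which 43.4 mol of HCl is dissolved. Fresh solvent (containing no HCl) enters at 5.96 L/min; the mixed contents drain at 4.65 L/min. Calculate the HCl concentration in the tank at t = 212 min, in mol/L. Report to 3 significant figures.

Total volume: dV/dt = Q_in − Q_out = 1.3100 L/min, so V(t) = 194 + 1.3100 t and V(212) = 471.72 L.
Solute balance: dm/dt = 0 − Q_out C = −Q_out m/V(t).
Separate: dm/m = −Q_out dt/V(t) ⇒ ln(m/m₀) = −(Q_out/(Q_in−Q_out)) ln(V/V₀).
m = m₀ (V₀/V)^(Q_out/(Q_in−Q_out)) = 43.4 × (194/471.72)^(3.5496) = 1.8525 mol.
C = m/V = 1.8525/471.72 = 0.0039271 mol/L.

0.00393 mol/L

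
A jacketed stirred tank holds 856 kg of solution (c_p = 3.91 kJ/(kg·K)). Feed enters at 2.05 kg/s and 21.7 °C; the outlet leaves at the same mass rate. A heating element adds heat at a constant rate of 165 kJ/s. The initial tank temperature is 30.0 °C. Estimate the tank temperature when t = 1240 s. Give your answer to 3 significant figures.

41.7 °C

Energy balance: M c_p dT/dt = ṁ c_p (T_in − T) + 165.
τ = M/ṁ = 417.56 s; T_ss = T_in + Q̇/(ṁ c_p) = 21.7 + 165/(2.05·3.91) = 42.285 °C.
This is linear first-order; T(t) = T_ss + (T₀ − T_ss) e^(−t/τ).
T(1240) = 42.285 + (-12.285)·e^(−1240/417.56) = 42.285 + (-12.285)·0.051322 = 41.655 °C.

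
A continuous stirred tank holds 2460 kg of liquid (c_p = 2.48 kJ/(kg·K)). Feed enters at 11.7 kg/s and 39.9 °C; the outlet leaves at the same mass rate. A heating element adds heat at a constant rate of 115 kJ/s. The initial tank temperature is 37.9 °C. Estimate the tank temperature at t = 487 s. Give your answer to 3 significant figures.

First-law balance (no shaft work): M c_p dT/dt = ṁ c_p (T_in − T) + 115.
τ = M/ṁ = 210.26 s; T_ss = T_in + Q̇/(ṁ c_p) = 39.9 + 115/(11.7·2.48) = 43.863 °C.
Integrating: T(t) = T_ss + (T₀ − T_ss) e^(−t/τ).
T(487) = 43.863 + (-5.9633)·e^(−487/210.26) = 43.863 + (-5.9633)·0.098646 = 43.275 °C.

43.3 °C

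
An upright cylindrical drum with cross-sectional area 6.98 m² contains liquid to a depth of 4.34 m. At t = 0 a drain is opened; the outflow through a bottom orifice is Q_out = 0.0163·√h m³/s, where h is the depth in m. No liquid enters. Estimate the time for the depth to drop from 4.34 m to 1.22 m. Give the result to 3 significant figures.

838 s

Mass balance (ρ constant): A dh/dt = −0.0163 √h.
This is separable: 2 d(√h)/dt = −0.0163/A, so √h = √h₀ − (0.0163/(2A)) t.
t = 2A(√h₀ − √h)/0.0163 = 2·6.98·(√4.34 − √1.22)/0.0163
  = 13.960 × (2.0833 − 1.1045) / 0.0163 = 838.23 s.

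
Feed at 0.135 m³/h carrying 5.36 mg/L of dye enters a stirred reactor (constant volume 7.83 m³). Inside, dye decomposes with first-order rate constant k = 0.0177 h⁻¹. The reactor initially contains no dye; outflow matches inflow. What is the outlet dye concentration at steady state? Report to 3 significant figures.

Accumulation = in − out − consumed: V dC/dt = Q C_in − Q C − k V C.
At steady state: 0 = Q C_in − (Q + kV) C_ss, so C_ss = Q C_in/(Q + kV).
C_ss = 0.135·5.36/(0.135 + 0.0177·7.83) = 0.72360/0.27359 = 2.6448 mg/L.

2.64 mg/L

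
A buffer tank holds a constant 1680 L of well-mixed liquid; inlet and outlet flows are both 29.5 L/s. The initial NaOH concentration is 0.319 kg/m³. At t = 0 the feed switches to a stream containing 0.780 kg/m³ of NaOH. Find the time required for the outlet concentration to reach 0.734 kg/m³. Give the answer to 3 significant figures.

131 s

Species balance: V dC/dt = Q(C_in − C) ⇒ τ = V/Q = 56.949 s.
C(t) = C_in + (C₀ − C_in) e^(−t/τ). Set C = 0.734 and solve for t:
e^(−t/τ) = (C − C_in)/(C₀ − C_in) = (0.734 − 0.780)/(0.319 − 0.780) = 0.099783
t = −τ ln(…) = 56.949 × 2.3048 = 131.25 s.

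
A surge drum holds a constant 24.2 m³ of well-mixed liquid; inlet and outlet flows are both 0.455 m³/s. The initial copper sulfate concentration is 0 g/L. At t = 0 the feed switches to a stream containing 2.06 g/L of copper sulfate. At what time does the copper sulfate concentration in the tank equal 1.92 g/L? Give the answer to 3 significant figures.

143 s

Accumulation = in − out for the solute gives V dC/dt = Q(C_in − C), so τ = V/Q = 53.187 s.
C(t) = C_in + (C₀ − C_in) e^(−t/τ). Set C = 1.92 and solve for t:
e^(−t/τ) = (C − C_in)/(C₀ − C_in) = (1.92 − 2.06)/(0 − 2.06) = 0.067961
t = −τ ln(…) = 53.187 × 2.6888 = 143.01 s.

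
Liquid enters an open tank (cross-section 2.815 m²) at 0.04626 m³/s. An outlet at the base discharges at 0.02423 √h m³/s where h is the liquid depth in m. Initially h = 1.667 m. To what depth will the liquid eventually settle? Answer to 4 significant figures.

Level balance: A dh/dt = 0.04626 − 0.02423 √h. Setting dh/dt = 0:
Q_in = 0.02423 √h_ss ⇒ √h_ss = 0.04626/0.02423 = 1.90920.
h_ss = 1.90920² = 3.64506 m. (Since h₀ = 1.667 m < h_ss, the level will rise toward this value.)

3.645 m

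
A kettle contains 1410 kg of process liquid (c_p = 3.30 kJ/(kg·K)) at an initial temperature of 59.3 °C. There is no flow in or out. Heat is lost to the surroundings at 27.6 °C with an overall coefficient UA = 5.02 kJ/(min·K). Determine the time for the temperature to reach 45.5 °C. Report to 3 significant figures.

Lumped-capacitance energy balance: M c_p dT/dt = UA(T_amb − T).
τ = M c_p/UA = 926.89 min; T_ss = T_amb = 27.600 °C.
T(t) = T_ss + (T₀ − T_ss)e^(−t/τ); set T = 45.5:
t = −τ ln[(T − T_ss)/(T₀ − T_ss)] = −926.89 · ln(0.56467) = 529.73 min.

530 min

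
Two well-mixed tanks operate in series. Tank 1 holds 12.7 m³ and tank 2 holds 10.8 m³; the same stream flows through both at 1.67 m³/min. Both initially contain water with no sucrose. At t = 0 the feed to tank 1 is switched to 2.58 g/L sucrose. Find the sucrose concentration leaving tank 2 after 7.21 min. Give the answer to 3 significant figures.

0.707 g/L

Species balance on tank i: dCᵢ/dt = (Cᵢ₋₁ − Cᵢ)/τᵢ with τᵢ = Vᵢ/Q.
τ₁ = 12.7/1.67 = 7.6048 min; τ₂ = 10.8/1.67 = 6.4671 min.
Solving the cascade with C₁(0)=C₂(0)=0 gives C₂(t) = C_in[1 − (τ₁ e^(−t/τ₁) − τ₂ e^(−t/τ₂))/(τ₁ − τ₂)].
At t = 7.21: e^(−t/τ₁) = 0.38748, e^(−t/τ₂) = 0.32795.
C₂ = 2.58·[1 − (7.6048·0.38748 − 6.4671·0.32795)/(1.1377)] = 2.58·0.27415 = 0.70732 g/L.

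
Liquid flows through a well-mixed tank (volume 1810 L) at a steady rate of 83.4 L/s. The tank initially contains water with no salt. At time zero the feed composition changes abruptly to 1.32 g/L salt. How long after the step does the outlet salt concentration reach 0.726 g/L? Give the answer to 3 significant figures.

17.3 s

Unsteady species balance (constant V, well mixed): V dC/dt = Q(C_in − C), so τ = V/Q = 21.703 s.
C(t) = C_in + (C₀ − C_in) e^(−t/τ). Set C = 0.726 and solve for t:
e^(−t/τ) = (C − C_in)/(C₀ − C_in) = (0.726 − 1.32)/(0 − 1.32) = 0.45000
t = −τ ln(…) = 21.703 × 0.79851 = 17.330 s.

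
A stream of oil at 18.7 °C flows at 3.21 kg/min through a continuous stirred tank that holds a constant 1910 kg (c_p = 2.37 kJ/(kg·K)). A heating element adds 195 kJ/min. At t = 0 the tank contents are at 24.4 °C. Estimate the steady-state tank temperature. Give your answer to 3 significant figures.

Heat balance on the well-mixed liquid: M c_p dT/dt = ṁ c_p (T_in − T) + 195.
At steady state dT/dt = 0 ⇒ T_ss = T_in + Q̇/(ṁ c_p) = 18.7 + 195/(3.21·2.37) = 44.332 °C.

44.3 °C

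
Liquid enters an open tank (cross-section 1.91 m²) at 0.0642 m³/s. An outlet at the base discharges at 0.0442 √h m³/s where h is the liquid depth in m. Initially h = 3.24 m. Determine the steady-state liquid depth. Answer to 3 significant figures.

Level balance: A dh/dt = 0.0642 − 0.0442 √h. Setting dh/dt = 0:
Q_in = 0.0442 √h_ss ⇒ √h_ss = 0.0642/0.0442 = 1.4525.
h_ss = 1.4525² = 2.1097 m. (Since h₀ = 3.24 m > h_ss, the level will fall toward this value.)

2.11 m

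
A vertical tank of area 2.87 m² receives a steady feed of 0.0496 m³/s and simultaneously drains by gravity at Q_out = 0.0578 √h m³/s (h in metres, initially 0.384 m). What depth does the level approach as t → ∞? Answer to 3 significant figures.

Level balance: A dh/dt = 0.0496 − 0.0578 √h. Setting dh/dt = 0:
Q_in = 0.0578 √h_ss ⇒ √h_ss = 0.0496/0.0578 = 0.85813.
h_ss = 0.85813² = 0.73639 m. (Since h₀ = 0.384 m < h_ss, the level will rise toward this value.)

0.736 m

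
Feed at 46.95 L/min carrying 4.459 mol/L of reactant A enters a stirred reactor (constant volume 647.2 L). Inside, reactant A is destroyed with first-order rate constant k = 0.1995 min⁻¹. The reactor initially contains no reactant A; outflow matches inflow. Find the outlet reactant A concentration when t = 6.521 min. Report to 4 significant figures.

Species balance: V dC/dt = Q C_in − Q C − k V C.
This is linear with rate a = Q/V + k = 0.272043 min⁻¹.
C_ss = Q C_in/(Q + kV) = 1.18904 mol/L; C(t) = C_ss + (C₀ − C_ss) e^(−a t).
C(6.521) = 1.18904 + (-1.18904)·e^(−0.272043·6.521) = 1.18904 + (-1.18904)·0.169654 = 0.987315 mol/L.

0.9873 mol/L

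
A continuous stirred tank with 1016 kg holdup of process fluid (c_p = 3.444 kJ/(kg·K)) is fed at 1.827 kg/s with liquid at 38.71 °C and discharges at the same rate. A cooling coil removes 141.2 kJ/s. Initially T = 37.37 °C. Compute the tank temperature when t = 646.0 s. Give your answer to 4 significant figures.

22.87 °C

Unsteady energy balance on the tank contents: M c_p dT/dt = ṁ c_p (T_in − T) − 141.2.
Rearrange: dT/dt = (T_ss − T)/τ with τ = M/ṁ = 556.103 s and T_ss = T_in − Q̇/(ṁ c_p) = 16.2695 °C.
Integrating: T(t) = T_ss + (T₀ − T_ss) e^(−t/τ).
T(646.0) = 16.2695 + (21.1005)·e^(−646.0/556.103) = 16.2695 + (21.1005)·0.312968 = 22.8733 °C.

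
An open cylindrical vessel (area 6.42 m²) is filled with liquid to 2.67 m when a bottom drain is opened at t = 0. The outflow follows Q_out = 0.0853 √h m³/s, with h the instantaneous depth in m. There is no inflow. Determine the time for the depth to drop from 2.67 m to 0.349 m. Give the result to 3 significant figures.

157 s

A dh/dt = −Q_out = −0.0853 √h.
∫ h^(−1/2) dh = −(0.0853/A) ∫ dt, giving 2√h = 2√h₀ − (0.0853/A) t.
t = 2A(√h₀ − √h)/0.0853 = 2·6.42·(√2.67 − √0.349)/0.0853
  = 12.840 × (1.6340 − 0.59076) / 0.0853 = 157.04 s.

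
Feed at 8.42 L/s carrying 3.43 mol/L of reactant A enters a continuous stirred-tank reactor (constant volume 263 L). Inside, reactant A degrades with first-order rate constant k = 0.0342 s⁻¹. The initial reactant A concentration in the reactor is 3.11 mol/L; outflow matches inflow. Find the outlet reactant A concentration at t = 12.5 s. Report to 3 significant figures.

V dC/dt = Q(C_in − C) − k V C.
dC/dt = (Q/V) C_in − (Q/V + k) C; effective rate a = Q/V + k = 0.032015 + 0.0342 = 0.066215 s⁻¹.
C_ss = Q C_in/(Q + kV) = 1.6584 mol/L; C(t) = C_ss + (C₀ − C_ss) e^(−a t).
C(12.5) = 1.6584 + (1.4516)·e^(−0.066215·12.5) = 1.6584 + (1.4516)·0.43706 = 2.2928 mol/L.

2.29 mol/L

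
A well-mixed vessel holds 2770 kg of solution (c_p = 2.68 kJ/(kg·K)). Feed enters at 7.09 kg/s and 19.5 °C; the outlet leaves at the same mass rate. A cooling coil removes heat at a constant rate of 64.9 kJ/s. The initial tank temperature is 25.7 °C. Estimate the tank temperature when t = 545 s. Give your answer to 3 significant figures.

18.5 °C

M c_p dT/dt = ṁ c_p (T_in − T) − Q̇.
Rearrange: dT/dt = (T_ss − T)/τ with τ = M/ṁ = 390.69 s and T_ss = T_in − Q̇/(ṁ c_p) = 16.084 °C.
This is linear first-order; T(t) = T_ss + (T₀ − T_ss) e^(−t/τ).
T(545) = 16.084 + (9.6156)·e^(−545/390.69) = 16.084 + (9.6156)·0.24784 = 18.468 °C.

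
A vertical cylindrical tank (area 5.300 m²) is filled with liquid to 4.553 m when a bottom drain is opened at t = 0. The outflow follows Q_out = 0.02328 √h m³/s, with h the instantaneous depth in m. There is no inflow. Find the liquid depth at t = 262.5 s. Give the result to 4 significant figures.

2.425 m

With no inflow, A dh/dt = −0.02328 √h.
∫ h^(−1/2) dh = −(0.02328/A) ∫ dt, giving 2√h = 2√h₀ − (0.02328/A) t.
√h = √4.553 − 0.02328·262.5/(2·5.300) = 2.13378 − 0.576509 = 1.55727.
h = 1.55727² = 2.42508 m.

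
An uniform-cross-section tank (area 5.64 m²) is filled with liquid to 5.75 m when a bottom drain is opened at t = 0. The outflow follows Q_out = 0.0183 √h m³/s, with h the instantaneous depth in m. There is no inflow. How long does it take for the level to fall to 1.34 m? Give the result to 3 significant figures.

Mass balance (ρ constant): A dh/dt = −0.0183 √h.
∫ h^(−1/2) dh = −(0.0183/A) ∫ dt, giving 2√h = 2√h₀ − (0.0183/A) t.
t = 2A(√h₀ − √h)/0.0183 = 2·5.64·(√5.75 − √1.34)/0.0183
  = 11.280 × (2.3979 − 1.1576) / 0.0183 = 764.53 s.

765 s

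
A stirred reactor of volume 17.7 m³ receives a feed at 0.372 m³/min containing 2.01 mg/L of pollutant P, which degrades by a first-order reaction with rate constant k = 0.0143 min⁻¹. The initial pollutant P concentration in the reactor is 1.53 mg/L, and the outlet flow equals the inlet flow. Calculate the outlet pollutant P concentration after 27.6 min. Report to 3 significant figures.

1.32 mg/L

Species balance: V dC/dt = Q C_in − Q C − k V C.
dC/dt = (Q/V) C_in − (Q/V + k) C; effective rate a = Q/V + k = 0.021017 + 0.0143 = 0.035317 min⁻¹.
C_ss = Q C_in/(Q + kV) = 1.1961 mg/L; C(t) = C_ss + (C₀ − C_ss) e^(−a t).
C(27.6) = 1.1961 + (0.33386)·e^(−0.035317·27.6) = 1.1961 + (0.33386)·0.37729 = 1.3221 mg/L.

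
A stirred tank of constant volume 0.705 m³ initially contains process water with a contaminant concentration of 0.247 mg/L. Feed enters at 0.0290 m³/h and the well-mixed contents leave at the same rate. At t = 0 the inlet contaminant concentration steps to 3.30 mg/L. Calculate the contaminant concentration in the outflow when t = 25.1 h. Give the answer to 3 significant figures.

2.21 mg/L

Species balance on the tank: V dC/dt = Q(C_in − C).
So dC/dt = (C_in − C)/τ with τ = V/Q = 0.705/0.0290 = 24.310 h.
Solution: C(t) = C_in + (C₀ − C_in) e^(−t/τ).
C(25.1) = 3.30 + (0.247 − 3.30)·e^(−25.1/24.310) = 3.30 + (-3.0530)·0.35612 = 2.2128 mg/L.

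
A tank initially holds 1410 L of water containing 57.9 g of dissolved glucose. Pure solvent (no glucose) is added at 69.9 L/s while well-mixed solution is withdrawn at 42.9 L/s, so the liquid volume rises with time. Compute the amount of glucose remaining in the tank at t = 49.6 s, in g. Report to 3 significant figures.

20.0 g

Let m(t) be the amount of glucose. Volume: V(t) = V₀ + (Q_in − Q_out) t = 1410 + 27.000 t; V(49.6) = 2749.2 L.
No glucose enters, so dm/dt = −Q_out · (m/V).
dm/m = −Q_out dt/(V₀ + 27.000 t); integrating gives ln(m/m₀) = −(Q_out/(Q_in−Q_out)) ln(V/V₀).
m = m₀ (V₀/V)^(Q_out/(Q_in−Q_out)) = 57.9 × (1410/2749.2)^(1.5889) = 20.041 g.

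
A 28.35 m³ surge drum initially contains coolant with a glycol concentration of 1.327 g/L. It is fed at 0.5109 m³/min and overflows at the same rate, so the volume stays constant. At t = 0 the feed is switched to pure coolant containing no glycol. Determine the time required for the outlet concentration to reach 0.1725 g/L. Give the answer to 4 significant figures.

Mass balance on the solute (V constant): V dC/dt = Q(C_in − C), so τ = V/Q = 55.4903 min.
C(t) = C_in + (C₀ − C_in) e^(−t/τ). Set C = 0.1725 and solve for t:
e^(−t/τ) = (C − C_in)/(C₀ − C_in) = (0.1725 − 0)/(1.327 − 0) = 0.129992
t = −τ ln(…) = 55.4903 × 2.04028 = 113.216 min.

113.2 min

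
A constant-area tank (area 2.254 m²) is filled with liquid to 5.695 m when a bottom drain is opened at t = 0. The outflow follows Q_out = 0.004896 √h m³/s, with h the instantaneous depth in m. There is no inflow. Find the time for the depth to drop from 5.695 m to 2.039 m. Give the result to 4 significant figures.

882.5 s

A dh/dt = −Q_out = −0.004896 √h.
This is separable: 2 d(√h)/dt = −0.004896/A, so √h = √h₀ − (0.004896/(2A)) t.
t = 2A(√h₀ − √h)/0.004896 = 2·2.254·(√5.695 − √2.039)/0.004896
  = 4.50800 × (2.38642 − 1.42794) / 0.004896 = 882.526 s.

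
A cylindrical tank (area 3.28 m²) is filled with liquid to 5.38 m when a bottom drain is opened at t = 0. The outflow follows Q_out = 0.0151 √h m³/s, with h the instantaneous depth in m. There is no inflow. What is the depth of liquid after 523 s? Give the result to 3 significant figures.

1.24 m

With no inflow, A dh/dt = −0.0151 √h.
This is separable: 2 d(√h)/dt = −0.0151/A, so √h = √h₀ − (0.0151/(2A)) t.
√h = √5.38 − 0.0151·523/(2·3.28) = 2.3195 − 1.2039 = 1.1156.
h = 1.1156² = 1.2446 m.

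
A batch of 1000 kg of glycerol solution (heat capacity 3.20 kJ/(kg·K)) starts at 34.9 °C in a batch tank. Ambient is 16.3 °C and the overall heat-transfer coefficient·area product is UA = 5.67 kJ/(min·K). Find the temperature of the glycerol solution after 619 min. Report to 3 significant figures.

First-law balance (no shaft work): M c_p dT/dt = −UA(T − T_amb).
dT/dt = (T_ss − T)/τ with T_ss = T_amb = 16.300 °C, τ = M c_p/UA = 1000·3.20/5.67 = 564.37 min.
Solution: T(t) = T_ss + (T₀ − T_ss) e^(−t/τ).
T(619) = 16.300 + (18.600)·0.33394 = 22.511 °C.

22.5 °C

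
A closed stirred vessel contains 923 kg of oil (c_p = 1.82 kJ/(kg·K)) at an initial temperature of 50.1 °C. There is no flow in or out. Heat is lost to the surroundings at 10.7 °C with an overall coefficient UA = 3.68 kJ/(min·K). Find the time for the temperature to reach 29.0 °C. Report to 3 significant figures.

M c_p dT/dt = −UA(T − T_amb).
τ = M c_p/UA = 456.48 min; T_ss = T_amb = 10.700 °C.
T(t) = T_ss + (T₀ − T_ss)e^(−t/τ); set T = 29.0:
t = −τ ln[(T − T_ss)/(T₀ − T_ss)] = −456.48 · ln(0.46447) = 350.06 min.

350 min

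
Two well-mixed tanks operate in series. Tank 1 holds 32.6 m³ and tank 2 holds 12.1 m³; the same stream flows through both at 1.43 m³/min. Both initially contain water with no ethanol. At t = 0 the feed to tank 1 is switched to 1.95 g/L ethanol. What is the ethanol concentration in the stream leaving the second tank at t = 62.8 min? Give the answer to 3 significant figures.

Time constants: τᵢ = Vᵢ/Q for each well-mixed tank.
τ₁ = 32.6/1.43 = 22.797 min; τ₂ = 12.1/1.43 = 8.4615 min.
Tank 1: C₁ = C_in(1 − e^(−t/τ₁)). Tank 2 (τ₁ ≠ τ₂): C₂ = C_in[1 − (τ₁ e^(−t/τ₁) − τ₂ e^(−t/τ₂))/(τ₁ − τ₂)].
At t = 62.8: e^(−t/τ₁) = 0.063627, e^(−t/τ₂) = 0.00059806.
C₂ = 1.95·[1 − (22.797·0.063627 − 8.4615·0.00059806)/(14.336)] = 1.95·0.89917 = 1.7534 g/L.

1.75 g/L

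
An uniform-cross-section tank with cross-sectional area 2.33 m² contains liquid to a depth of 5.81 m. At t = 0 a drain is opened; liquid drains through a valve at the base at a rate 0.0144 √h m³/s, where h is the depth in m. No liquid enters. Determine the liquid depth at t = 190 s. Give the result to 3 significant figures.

3.32 m

A dh/dt = −Q_out = −0.0144 √h.
Separate and integrate: 2(√h − √h₀) = −(0.0144/A) t.
√h = √5.81 − 0.0144·190/(2·2.33) = 2.4104 − 0.58712 = 1.8233.
h = 1.8233² = 3.3243 m.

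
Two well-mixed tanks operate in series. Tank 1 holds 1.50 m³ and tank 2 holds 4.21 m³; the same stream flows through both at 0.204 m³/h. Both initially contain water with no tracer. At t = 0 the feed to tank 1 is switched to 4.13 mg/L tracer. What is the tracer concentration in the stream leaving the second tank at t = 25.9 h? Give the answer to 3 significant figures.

Each tank obeys Vᵢ dCᵢ/dt = Q(Cᵢ₋₁ − Cᵢ), so τᵢ = Vᵢ/Q.
τ₁ = 1.50/0.204 = 7.3529 h; τ₂ = 4.21/0.204 = 20.637 h.
Tank 1: C₁ = C_in(1 − e^(−t/τ₁)). Tank 2 (τ₁ ≠ τ₂): C₂ = C_in[1 − (τ₁ e^(−t/τ₁) − τ₂ e^(−t/τ₂))/(τ₁ − τ₂)].
At t = 25.9: e^(−t/τ₁) = 0.029528, e^(−t/τ₂) = 0.28507.
C₂ = 4.13·[1 − (7.3529·0.029528 − 20.637·0.28507)/(-13.284)] = 4.13·0.57348 = 2.3685 mg/L.

2.37 mg/L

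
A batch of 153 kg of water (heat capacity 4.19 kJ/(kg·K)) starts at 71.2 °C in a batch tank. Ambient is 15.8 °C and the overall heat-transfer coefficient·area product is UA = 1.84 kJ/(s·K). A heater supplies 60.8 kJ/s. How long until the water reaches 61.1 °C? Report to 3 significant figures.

M c_p dT/dt = −UA(T − T_amb) + Q̇.
τ = M c_p/UA = 348.41 s; T_ss = T_amb + Q̇/UA = 15.8 + 60.8/1.84 = 48.843 °C.
T(t) = T_ss + (T₀ − T_ss)e^(−t/τ); set T = 61.1:
t = −τ ln[(T − T_ss)/(T₀ − T_ss)] = −348.41 · ln(0.54823) = 209.41 s.

209 s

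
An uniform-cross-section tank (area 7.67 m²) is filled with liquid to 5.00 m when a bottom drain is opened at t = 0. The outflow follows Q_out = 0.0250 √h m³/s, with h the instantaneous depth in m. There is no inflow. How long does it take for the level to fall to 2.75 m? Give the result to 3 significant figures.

With no inflow, A dh/dt = −0.0250 √h.
Separate and integrate: 2(√h − √h₀) = −(0.0250/A) t.
t = 2A(√h₀ − √h)/0.0250 = 2·7.67·(√5.00 − √2.75)/0.0250
  = 15.340 × (2.2361 − 1.6583) / 0.0250 = 354.51 s.

355 s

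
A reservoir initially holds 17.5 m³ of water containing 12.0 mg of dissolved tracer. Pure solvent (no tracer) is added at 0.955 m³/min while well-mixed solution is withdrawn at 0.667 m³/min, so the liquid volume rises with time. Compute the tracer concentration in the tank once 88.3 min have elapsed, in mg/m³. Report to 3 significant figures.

0.0350 mg/m³

Let m(t) be the amount of tracer. Volume: V(t) = V₀ + (Q_in − Q_out) t = 17.5 + 0.28800 t; V(88.3) = 42.930 m³.
Species balance (pure solvent in): dm/dt = −Q_out · m/V(t).
dm/m = −Q_out dt/(V₀ + 0.28800 t); integrating gives ln(m/m₀) = −(Q_out/(Q_in−Q_out)) ln(V/V₀).
m = m₀ (V₀/V)^(Q_out/(Q_in−Q_out)) = 12.0 × (17.5/42.930)^(2.3160) = 1.5017 mg.
C = m/V = 1.5017/42.930 = 0.034980 mg/m³.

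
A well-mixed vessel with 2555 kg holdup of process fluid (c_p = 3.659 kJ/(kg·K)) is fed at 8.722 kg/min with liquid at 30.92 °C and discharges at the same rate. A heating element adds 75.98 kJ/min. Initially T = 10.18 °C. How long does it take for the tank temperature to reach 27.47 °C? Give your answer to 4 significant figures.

M c_p dT/dt = ṁ c_p (T_in − T) + Q̇.
τ = M/ṁ = 292.937 min; T_ss = T_in + Q̇/(ṁ c_p) = 33.3008 °C.
T(t) = T_ss + (T₀ − T_ss) e^(−t/τ). Set T = 27.47:
e^(−t/τ) = (27.47 − 33.3008)/(10.18 − 33.3008) = 0.252188
t = −292.937 · ln(0.252188) = 403.545 min.

403.5 min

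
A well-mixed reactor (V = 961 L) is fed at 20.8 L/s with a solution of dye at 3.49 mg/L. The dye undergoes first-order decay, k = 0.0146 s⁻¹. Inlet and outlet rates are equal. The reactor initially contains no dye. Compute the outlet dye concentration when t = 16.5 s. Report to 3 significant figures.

0.938 mg/L

Accumulation = in − out − consumed: V dC/dt = Q C_in − Q C − k V C.
dC/dt = (Q/V) C_in − (Q/V + k) C; effective rate a = Q/V + k = 0.021644 + 0.0146 = 0.036244 s⁻¹.
C_ss = Q C_in/(Q + kV) = 2.0841 mg/L; C(t) = C_ss + (C₀ − C_ss) e^(−a t).
C(16.5) = 2.0841 + (-2.0841)·e^(−0.036244·16.5) = 2.0841 + (-2.0841)·0.54989 = 0.93808 mg/L.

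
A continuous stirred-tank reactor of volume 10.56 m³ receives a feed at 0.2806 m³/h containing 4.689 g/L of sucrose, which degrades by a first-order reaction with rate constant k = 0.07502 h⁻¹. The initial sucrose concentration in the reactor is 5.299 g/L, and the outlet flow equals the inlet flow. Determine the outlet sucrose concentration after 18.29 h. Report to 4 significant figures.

Species balance: V dC/dt = Q C_in − Q C − k V C.
This is linear with rate a = Q/V + k = 0.101592 h⁻¹.
C_ss = Q C_in/(Q + kV) = 1.22644 g/L; C(t) = C_ss + (C₀ − C_ss) e^(−a t).
C(18.29) = 1.22644 + (4.07256)·e^(−0.101592·18.29) = 1.22644 + (4.07256)·0.155966 = 1.86162 g/L.

1.862 g/L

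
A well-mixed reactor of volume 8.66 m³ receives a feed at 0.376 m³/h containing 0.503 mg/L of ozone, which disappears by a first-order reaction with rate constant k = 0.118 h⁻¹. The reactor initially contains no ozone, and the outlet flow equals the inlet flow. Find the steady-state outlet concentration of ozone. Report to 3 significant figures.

0.135 mg/L

Accumulation = in − out − consumed: V dC/dt = Q C_in − Q C − k V C.
At steady state: 0 = Q C_in − (Q + kV) C_ss, so C_ss = Q C_in/(Q + kV).
C_ss = 0.376·0.503/(0.376 + 0.118·8.66) = 0.18913/1.3979 = 0.13530 mg/L.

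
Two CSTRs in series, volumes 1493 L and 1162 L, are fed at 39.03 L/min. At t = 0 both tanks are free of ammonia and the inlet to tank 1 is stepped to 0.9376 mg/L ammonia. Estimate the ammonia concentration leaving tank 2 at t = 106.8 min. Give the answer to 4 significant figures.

Time constants: τᵢ = Vᵢ/Q for each well-mixed tank.
τ₁ = 1493/39.03 = 38.2526 min; τ₂ = 1162/39.03 = 29.7720 min.
Tank 1: C₁ = C_in(1 − e^(−t/τ₁)). Tank 2 (τ₁ ≠ τ₂): C₂ = C_in[1 − (τ₁ e^(−t/τ₁) − τ₂ e^(−t/τ₂))/(τ₁ − τ₂)].
At t = 106.8: e^(−t/τ₁) = 0.0613006, e^(−t/τ₂) = 0.0276739.
C₂ = 0.9376·[1 − (38.2526·0.0613006 − 29.7720·0.0276739)/(8.48066)] = 0.9376·0.820650 = 0.769442 mg/L.

0.7694 mg/L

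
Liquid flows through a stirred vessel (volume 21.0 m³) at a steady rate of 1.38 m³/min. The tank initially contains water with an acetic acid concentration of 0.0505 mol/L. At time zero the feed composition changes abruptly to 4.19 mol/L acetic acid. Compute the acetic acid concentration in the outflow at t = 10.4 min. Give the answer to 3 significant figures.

Species balance on the tank: V dC/dt = Q(C_in − C).
So dC/dt = (C_in − C)/τ with τ = V/Q = 21.0/1.38 = 15.217 min.
C approaches C_in exponentially: C(t) = C_in + (C₀ − C_in) e^(−t/τ).
C(10.4) = 4.19 + (0.0505 − 4.19)·e^(−10.4/15.217) = 4.19 + (-4.1395)·0.50488 = 2.1000 mol/L.

2.10 mol/L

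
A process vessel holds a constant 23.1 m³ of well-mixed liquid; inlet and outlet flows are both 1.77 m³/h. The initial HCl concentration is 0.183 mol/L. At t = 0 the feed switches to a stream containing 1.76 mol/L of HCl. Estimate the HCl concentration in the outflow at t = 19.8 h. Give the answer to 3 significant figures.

Unsteady species balance (constant V, well mixed): V dC/dt = Q(C_in − C).
Time constant τ = V/Q = 23.1/1.77 = 13.051 h.
Integrating: C(t) = C_in + (C₀ − C_in) e^(−t/τ).
C(19.8) = 1.76 + (0.183 − 1.76)·e^(−19.8/13.051) = 1.76 + (-1.5770)·0.21934 = 1.4141 mol/L.

1.41 mol/L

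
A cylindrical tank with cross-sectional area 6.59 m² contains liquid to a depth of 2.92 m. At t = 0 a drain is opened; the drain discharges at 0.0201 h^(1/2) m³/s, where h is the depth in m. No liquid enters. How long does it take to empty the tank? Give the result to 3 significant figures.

1120 s

With no inflow, A dh/dt = −0.0201 √h.
∫ h^(−1/2) dh = −(0.0201/A) ∫ dt, giving 2√h = 2√h₀ − (0.0201/A) t.
Tank is empty when √h = 0: t_empty = 2A√h₀/0.0201.
t_empty = 2·6.59·√2.92/0.0201 = 13.180·1.7088/0.0201 = 1120.5 s.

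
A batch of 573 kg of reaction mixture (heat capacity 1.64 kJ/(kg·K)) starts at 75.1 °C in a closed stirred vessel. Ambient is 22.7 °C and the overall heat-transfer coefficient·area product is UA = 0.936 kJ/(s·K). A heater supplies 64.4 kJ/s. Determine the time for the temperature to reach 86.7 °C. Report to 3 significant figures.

Lumped-capacitance energy balance: M c_p dT/dt = UA(T_amb − T) + Q̇.
τ = M c_p/UA = 1004.0 s; T_ss = T_amb + Q̇/UA = 22.7 + 64.4/0.936 = 91.503 °C.
T(t) = T_ss + (T₀ − T_ss)e^(−t/τ); set T = 86.7:
t = −τ ln[(T − T_ss)/(T₀ − T_ss)] = −1004.0 · ln(0.29283) = 1233.0 s.

1230 s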